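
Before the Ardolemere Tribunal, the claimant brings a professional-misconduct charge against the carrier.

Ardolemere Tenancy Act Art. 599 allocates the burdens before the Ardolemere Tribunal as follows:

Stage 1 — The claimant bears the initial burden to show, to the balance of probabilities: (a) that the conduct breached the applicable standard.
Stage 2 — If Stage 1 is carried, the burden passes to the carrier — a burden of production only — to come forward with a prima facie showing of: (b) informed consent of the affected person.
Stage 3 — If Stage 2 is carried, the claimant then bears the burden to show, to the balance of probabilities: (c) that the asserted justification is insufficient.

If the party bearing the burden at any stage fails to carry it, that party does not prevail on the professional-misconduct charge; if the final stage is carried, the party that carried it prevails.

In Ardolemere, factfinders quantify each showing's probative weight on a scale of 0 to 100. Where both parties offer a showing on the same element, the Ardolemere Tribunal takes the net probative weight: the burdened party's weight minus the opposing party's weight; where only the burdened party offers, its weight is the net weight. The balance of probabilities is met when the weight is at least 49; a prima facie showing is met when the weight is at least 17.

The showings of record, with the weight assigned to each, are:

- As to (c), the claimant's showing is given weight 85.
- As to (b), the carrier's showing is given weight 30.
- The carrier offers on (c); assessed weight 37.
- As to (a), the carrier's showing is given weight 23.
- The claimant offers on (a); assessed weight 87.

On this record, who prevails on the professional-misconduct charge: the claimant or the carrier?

At Stage 1 the claimant must meet the balance of probabilities (weight is at least 49): on (a) the weight is 87 less the opposing 23 gives net 64, which does reach 49, so (a) meets the standard.
  The claimant carries Stage 1; the carrier now bears the burden.
At Stage 2 the carrier must meet a prima facie showing (weight is at least 17): on (b) the weight is 30, ≥ 17, so (b) meets the standard.
  All elements met. The burden passes to the claimant.
At Stage 3 the claimant must meet the balance of probabilities (weight is at least 49): on (c) the weight is 85 less the opposing 37 gives net 48, < 49, so (c) does not meet the standard.
  The claimant does not carry Stage 3.
The carrier prevails.

carrier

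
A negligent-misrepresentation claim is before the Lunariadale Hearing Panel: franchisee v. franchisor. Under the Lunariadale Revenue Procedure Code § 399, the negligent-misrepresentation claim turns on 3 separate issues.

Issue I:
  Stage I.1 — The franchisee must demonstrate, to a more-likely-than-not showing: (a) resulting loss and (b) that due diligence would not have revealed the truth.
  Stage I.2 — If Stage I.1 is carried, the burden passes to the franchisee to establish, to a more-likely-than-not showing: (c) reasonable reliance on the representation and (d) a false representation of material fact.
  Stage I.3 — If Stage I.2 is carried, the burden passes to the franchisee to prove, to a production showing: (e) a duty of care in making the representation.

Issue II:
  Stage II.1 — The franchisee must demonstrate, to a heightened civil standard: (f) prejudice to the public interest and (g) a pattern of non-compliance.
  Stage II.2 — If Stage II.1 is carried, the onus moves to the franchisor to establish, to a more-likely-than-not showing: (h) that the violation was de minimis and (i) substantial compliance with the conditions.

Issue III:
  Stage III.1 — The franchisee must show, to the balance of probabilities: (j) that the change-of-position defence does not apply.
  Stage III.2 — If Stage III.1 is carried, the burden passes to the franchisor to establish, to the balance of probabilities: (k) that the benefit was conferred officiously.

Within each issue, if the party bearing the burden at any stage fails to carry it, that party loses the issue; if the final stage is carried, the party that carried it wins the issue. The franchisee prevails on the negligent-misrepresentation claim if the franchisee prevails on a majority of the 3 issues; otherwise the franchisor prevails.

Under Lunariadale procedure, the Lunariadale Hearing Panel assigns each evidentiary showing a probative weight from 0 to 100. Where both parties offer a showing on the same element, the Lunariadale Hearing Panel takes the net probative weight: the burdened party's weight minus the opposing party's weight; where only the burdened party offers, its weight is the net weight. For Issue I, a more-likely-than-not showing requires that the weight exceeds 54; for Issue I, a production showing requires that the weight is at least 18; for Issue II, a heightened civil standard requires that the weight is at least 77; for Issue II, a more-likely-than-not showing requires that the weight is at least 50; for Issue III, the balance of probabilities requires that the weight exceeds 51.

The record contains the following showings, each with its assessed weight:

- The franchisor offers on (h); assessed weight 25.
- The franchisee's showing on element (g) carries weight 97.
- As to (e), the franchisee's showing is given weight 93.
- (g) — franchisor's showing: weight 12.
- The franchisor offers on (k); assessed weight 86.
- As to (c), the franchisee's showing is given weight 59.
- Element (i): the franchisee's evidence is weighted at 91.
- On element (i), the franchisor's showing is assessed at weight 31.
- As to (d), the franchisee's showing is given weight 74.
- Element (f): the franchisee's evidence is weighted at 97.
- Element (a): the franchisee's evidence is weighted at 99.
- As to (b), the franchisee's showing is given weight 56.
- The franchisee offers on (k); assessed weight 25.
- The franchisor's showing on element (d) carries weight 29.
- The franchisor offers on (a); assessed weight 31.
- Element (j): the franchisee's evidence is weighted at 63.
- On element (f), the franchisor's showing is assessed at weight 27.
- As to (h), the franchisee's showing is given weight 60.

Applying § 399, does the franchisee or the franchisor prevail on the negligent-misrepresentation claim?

franchisor

— Issue I —
Stage I.1 — burden on franchisee; standard: a more-likely-than-not showing (weight exceeds 54).
    (a): 99 − 31 = 68 > 54 [met]
    (b): 56 > 54 [met]
  All elements met. The franchisee retains the burden for Stage I.2.
Stage I.2 — burden on franchisee; standard: a more-likely-than-not showing (weight exceeds 54).
    (c): 59 > 54 [met]
    (d): 74 − 29 = 45 ≤ 54 [not met]
  The franchisee does not carry Stage I.2.
The franchisor prevails on this issue.
— Issue II —
Stage II.1 (franchisee, a heightened civil standard, weight is at least 77): (f) net 97−27=70 < 77 — fails; (g) net 97−12=85 ≥ 77 — meets.
  Stage II.1 not carried; the franchisee fails its burden.
The analysis ends at Stage II.1; the franchisor prevails on this issue.
— Issue III —
Stage III.1 — burden on franchisee; standard: the balance of probabilities (weight exceeds 51).
    (j): 63 > 51 [met]
  The franchisee carries Stage III.1; the franchisor now bears the burden.
Stage III.2 — burden on franchisor; standard: the balance of probabilities (weight exceeds 51).
    (k): 86 − 25 = 61 > 51 [met]
  The franchisor carries the last stage.
With every stage satisfied, the franchisor prevails on this issue.
Per-issue: Issue I → franchisor; Issue II → franchisor; Issue III → franchisor. The franchisee must prevail on a majority of issues; overall, the franchisor prevails.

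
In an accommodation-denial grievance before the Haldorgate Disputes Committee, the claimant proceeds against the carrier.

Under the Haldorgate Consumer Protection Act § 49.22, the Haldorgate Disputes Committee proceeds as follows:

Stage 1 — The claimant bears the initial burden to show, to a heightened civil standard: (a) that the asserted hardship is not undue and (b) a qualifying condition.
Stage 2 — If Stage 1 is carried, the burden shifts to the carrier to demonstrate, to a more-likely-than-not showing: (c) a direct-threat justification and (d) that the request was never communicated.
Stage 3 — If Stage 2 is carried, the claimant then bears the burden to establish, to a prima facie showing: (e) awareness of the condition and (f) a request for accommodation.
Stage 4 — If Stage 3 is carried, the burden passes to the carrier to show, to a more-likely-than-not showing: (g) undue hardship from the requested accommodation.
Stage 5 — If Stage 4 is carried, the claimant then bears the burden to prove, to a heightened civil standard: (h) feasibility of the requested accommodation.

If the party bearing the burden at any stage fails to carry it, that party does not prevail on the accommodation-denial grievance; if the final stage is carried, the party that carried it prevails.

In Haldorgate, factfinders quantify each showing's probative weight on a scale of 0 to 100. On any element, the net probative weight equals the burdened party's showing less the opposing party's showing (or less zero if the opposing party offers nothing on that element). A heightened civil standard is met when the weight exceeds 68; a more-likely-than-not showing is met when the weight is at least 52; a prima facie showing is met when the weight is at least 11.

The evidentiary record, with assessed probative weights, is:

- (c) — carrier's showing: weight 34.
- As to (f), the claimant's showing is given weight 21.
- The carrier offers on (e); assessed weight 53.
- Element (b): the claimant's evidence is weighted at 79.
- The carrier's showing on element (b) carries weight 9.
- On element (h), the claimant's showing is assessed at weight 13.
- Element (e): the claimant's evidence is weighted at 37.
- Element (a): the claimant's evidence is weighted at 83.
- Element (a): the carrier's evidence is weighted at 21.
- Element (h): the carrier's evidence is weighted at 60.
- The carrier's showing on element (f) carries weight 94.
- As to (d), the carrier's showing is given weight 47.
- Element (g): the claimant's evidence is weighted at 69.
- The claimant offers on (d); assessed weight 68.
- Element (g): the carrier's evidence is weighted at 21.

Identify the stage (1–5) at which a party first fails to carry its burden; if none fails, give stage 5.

Stage 1 — burden on claimant; standard: a heightened civil standard (weight exceeds 68).
    (a): 83 − 21 = 62 ≤ 68 [not met]
    (b): 79 − 9 = 70 > 68 [met]
  Not every element is met, so the claimant fails to carry Stage 1.
The carrier prevails.

stage 1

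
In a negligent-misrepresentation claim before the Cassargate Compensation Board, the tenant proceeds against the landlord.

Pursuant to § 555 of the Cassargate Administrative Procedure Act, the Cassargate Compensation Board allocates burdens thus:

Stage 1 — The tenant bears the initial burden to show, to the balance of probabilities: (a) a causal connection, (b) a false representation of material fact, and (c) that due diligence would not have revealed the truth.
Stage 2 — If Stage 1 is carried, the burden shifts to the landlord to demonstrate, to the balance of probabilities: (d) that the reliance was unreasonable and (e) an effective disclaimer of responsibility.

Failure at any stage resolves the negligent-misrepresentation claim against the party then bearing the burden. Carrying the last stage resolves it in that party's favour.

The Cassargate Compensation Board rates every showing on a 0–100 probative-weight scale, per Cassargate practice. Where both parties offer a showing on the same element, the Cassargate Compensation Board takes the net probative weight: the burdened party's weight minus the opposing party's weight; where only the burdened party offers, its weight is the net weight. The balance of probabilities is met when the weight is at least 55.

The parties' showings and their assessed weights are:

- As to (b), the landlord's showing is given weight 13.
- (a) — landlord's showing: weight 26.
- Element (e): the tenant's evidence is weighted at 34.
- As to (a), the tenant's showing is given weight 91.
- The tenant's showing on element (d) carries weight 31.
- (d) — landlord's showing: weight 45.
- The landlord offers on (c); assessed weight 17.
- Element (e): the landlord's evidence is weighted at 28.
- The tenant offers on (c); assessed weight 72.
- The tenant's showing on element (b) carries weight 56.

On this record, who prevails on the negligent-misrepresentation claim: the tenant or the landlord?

Stage 1 (tenant, the balance of probabilities, weight is at least 55): (a) net 91−26=65 ≥ 55 — meets; (b) net 56−13=43 < 55 — fails; (c) net 72−17=55 ≥ 55 — meets.
  Stage 1 not carried; the tenant fails its burden.
The analysis ends at Stage 1; the landlord prevails.

landlord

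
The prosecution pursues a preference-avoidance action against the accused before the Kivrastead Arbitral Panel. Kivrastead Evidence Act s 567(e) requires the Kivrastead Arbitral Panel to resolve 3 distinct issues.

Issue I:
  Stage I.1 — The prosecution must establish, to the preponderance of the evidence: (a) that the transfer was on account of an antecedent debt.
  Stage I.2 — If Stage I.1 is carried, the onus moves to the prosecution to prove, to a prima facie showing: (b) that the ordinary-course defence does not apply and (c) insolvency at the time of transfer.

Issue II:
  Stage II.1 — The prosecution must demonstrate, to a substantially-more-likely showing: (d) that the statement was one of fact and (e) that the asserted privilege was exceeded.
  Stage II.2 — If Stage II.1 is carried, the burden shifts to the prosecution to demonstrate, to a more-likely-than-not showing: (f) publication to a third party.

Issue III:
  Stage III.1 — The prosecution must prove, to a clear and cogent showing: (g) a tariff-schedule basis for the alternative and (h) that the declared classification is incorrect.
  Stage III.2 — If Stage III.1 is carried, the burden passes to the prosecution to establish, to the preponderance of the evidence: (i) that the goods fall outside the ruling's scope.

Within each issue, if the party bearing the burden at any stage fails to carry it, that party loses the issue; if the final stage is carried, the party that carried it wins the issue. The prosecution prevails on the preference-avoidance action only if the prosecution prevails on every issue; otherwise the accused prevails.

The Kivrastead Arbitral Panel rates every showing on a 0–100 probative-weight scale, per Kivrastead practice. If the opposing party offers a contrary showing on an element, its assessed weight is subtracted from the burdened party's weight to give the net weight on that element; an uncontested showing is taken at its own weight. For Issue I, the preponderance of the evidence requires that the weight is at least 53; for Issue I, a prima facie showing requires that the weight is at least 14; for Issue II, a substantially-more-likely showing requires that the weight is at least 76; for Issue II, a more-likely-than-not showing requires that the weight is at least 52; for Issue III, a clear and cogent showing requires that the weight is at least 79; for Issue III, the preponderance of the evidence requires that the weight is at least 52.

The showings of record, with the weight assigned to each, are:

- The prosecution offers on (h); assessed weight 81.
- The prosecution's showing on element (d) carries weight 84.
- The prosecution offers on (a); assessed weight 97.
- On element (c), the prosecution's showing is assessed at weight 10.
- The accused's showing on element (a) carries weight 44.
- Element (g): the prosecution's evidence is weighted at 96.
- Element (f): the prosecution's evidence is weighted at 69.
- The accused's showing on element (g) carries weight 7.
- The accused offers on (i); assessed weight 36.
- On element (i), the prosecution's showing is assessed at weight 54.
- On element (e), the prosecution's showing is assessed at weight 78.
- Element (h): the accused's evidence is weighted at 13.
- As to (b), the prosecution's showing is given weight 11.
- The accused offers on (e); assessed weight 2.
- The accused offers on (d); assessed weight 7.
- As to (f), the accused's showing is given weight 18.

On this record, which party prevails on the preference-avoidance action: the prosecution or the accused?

— Issue I —
Stage I.1 — burden on prosecution; standard: the preponderance of the evidence (weight is at least 53).
    (a): 97 − 44 = 53 ≥ 53 [met]
  Stage I.1 carried; the burden remains with the prosecution.
Stage I.2 — burden on prosecution; standard: a prima facie showing (weight is at least 14).
    (b): 11 < 14 [not met]
    (c): 10 < 14 [not met]
  Not every element is met, so the prosecution fails to carry Stage I.2.
So the accused prevails on this issue.
— Issue II —
At Stage II.1 the prosecution must meet a substantially-more-likely showing (weight is at least 76): on (d) the weight is 84 less the opposing 7 gives net 77, ≥ 76, so (d) meets the standard; on (e) the weight is 78 less the opposing 2 gives net 76, ≥ 76, so (e) meets the standard.
  Stage II.1 is satisfied; the prosecution continues to bear the burden.
At Stage II.2 the prosecution must meet a more-likely-than-not showing (weight is at least 52): on (f) the weight is 69 less the opposing 18 gives net 51, < 52, so (f) does not meet the standard.
  Stage II.2 not carried; the prosecution fails its burden.
The analysis ends at Stage II.2; the accused prevails on this issue.
— Issue III —
Stage III.1 (prosecution, a clear and cogent showing, weight is at least 79): (g) net 96−7=89 ≥ 79 — meets; (h) net 81−13=68 < 79 — fails.
  The prosecution does not carry Stage III.1.
The accused prevails on this issue.
Per-issue: Issue I → accused; Issue II → accused; Issue III → accused. The prosecution must prevail on every issue; overall, the accused prevails.

accused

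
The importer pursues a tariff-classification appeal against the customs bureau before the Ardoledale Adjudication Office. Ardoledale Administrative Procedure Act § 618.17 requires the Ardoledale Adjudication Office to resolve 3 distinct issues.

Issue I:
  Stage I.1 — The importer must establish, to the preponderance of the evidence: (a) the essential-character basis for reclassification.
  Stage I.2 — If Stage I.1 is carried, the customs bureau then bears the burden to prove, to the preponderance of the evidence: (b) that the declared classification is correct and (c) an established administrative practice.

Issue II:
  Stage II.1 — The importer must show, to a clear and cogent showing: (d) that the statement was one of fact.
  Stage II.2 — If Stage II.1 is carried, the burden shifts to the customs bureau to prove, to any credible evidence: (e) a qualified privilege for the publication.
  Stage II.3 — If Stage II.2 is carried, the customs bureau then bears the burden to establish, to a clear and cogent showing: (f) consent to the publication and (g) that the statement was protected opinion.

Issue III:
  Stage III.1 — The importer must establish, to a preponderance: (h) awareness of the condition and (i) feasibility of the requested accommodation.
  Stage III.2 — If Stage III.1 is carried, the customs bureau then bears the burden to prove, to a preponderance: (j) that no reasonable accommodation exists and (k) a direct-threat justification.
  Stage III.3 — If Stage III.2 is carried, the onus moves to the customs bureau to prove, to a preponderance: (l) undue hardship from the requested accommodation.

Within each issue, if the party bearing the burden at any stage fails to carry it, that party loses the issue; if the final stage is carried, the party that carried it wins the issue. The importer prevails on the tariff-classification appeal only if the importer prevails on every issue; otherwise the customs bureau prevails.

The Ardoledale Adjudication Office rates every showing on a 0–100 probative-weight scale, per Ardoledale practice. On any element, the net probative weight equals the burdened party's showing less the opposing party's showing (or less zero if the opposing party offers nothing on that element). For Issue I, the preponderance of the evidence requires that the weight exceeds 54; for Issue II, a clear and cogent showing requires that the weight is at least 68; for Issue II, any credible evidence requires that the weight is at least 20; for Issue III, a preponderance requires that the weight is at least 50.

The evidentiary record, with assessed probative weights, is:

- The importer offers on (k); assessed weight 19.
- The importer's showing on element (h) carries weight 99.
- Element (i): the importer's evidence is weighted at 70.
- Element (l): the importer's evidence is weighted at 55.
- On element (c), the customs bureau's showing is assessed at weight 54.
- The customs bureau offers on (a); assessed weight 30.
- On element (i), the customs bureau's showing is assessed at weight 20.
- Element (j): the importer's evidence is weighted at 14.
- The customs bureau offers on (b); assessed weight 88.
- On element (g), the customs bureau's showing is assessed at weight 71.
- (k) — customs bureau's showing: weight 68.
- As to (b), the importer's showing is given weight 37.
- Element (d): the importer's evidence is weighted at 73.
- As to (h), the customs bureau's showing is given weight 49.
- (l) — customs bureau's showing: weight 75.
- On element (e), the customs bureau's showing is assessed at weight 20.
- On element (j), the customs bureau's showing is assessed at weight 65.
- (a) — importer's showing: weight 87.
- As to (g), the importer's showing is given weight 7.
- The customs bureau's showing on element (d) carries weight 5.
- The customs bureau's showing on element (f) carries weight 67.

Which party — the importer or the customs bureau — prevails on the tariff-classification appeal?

importer

— Issue I —
At Stage I.1 the importer must meet the preponderance of the evidence (weight exceeds 54): on (a) the weight is 87 less the opposing 30 gives net 57, > 54, so (a) meets the standard.
  Stage I.1 is satisfied; the onus moves to the customs bureau.
At Stage I.2 the customs bureau must meet the preponderance of the evidence (weight exceeds 54): on (b) the weight is 88 less the opposing 37 gives net 51, ≤ 54, so (b) does not meet the standard; on (c) the weight is 54, ≤ 54, so (c) does not meet the standard.
  The customs bureau does not carry Stage I.2.
So the importer prevails on this issue.
— Issue II —
At Stage II.1 the importer must meet a clear and cogent showing (weight is at least 68): on (d) the weight is 73 less the opposing 5 gives net 68, ≥ 68, so (d) meets the standard.
  All elements met. The burden passes to the customs bureau.
At Stage II.2 the customs bureau must meet any credible evidence (weight is at least 20): on (e) the weight is 20, ≥ 20, so (e) meets the standard.
  Stage II.2 is satisfied; the customs bureau continues to bear the burden.
At Stage II.3 the customs bureau must meet a clear and cogent showing (weight is at least 68): on (f) the weight is 67, which does not reach 68, so (f) does not meet the standard; on (g) the weight is 71 less the opposing 7 gives net 64, < 68, so (g) does not meet the standard.
  Stage II.3 not carried; the customs bureau fails its burden.
So the importer prevails on this issue.
— Issue III —
Stage III.1 (importer, a preponderance, weight is at least 50): (h) net 99−49=50 ≥ 50 — meets; (i) net 70−20=50 ≥ 50 — meets.
  All elements met. The burden passes to the customs bureau.
Stage III.2 (customs bureau, a preponderance, weight is at least 50): (j) net 65−14=51 ≥ 50 — meets; (k) net 68−19=49 < 50 — fails.
  Not every element is met, so the customs bureau fails to carry Stage III.2.
The analysis ends at Stage III.2; the importer prevails on this issue.
Per-issue: Issue I → importer; Issue II → importer; Issue III → importer. The importer must prevail on every issue; overall, the importer prevails.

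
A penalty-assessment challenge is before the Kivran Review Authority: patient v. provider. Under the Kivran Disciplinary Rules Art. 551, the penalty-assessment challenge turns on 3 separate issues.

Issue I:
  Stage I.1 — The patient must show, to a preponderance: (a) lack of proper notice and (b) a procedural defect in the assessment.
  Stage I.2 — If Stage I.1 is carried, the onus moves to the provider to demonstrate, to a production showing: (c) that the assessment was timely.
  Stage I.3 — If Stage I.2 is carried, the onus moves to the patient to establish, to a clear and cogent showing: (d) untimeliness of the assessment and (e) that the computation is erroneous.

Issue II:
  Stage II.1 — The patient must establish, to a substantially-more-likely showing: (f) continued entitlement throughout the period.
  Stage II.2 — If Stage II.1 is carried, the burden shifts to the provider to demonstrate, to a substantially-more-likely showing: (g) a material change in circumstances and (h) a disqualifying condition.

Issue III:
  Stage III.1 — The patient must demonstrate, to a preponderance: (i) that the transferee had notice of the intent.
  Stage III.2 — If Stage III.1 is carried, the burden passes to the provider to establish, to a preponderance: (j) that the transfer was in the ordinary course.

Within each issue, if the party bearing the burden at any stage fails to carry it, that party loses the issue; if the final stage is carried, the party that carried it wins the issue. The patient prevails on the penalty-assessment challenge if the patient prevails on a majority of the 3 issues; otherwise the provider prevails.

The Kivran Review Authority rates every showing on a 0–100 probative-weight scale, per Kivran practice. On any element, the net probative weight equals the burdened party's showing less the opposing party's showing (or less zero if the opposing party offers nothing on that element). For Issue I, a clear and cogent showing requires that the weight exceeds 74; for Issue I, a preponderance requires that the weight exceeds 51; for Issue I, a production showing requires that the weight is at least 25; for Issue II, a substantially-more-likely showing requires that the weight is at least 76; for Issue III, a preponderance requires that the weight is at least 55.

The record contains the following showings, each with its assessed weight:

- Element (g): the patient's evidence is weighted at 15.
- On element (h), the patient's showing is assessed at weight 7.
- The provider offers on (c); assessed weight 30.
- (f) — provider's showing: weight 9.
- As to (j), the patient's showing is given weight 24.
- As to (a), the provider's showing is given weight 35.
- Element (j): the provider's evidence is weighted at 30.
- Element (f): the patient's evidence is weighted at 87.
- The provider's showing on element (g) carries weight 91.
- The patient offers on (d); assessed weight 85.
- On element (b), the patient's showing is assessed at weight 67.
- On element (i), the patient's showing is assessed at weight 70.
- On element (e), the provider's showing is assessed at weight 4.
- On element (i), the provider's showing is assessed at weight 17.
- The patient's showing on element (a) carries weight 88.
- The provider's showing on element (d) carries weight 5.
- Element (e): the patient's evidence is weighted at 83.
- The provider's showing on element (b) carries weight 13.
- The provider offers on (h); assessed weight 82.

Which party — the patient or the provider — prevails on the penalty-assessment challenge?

— Issue I —
Stage I.1 (patient, a preponderance, weight exceeds 51): (a) net 88−35=53 > 51 — meets; (b) net 67−13=54 > 51 — meets.
  Stage I.1 is satisfied; the onus moves to the provider.
Stage I.2 (provider, a production showing, weight is at least 25): (c) 30 ≥ 25 — meets.
  Stage I.2 carried; the burden shifts to the patient.
Stage I.3 (patient, a clear and cogent showing, weight exceeds 74): (d) net 85−5=80 > 74 — meets; (e) net 83−4=79 > 74 — meets.
  Stage I.3 carried; the final stage is satisfied.
Every stage carried; the patient prevails on this issue.
— Issue II —
At Stage II.1 the patient must meet a substantially-more-likely showing (weight is at least 76): on (f) the weight is 87 less the opposing 9 gives net 78, ≥ 76, so (f) meets the standard.
  The patient carries Stage II.1; the provider now bears the burden.
At Stage II.2 the provider must meet a substantially-more-likely showing (weight is at least 76): on (g) the weight is 91 less the opposing 15 gives net 76, ≥ 76, so (g) meets the standard; on (h) the weight is 82 less the opposing 7 gives net 75, which does not reach 76, so (h) does not meet the standard.
  Not every element is met, so the provider fails to carry Stage II.2.
So the patient prevails on this issue.
— Issue III —
Stage III.1 (patient, a preponderance, weight is at least 55): (i) net 70−17=53 < 55 — fails.
  Stage III.1 not carried; the patient fails its burden.
The analysis ends at Stage III.1; the provider prevails on this issue.
Per-issue: Issue I → patient; Issue II → patient; Issue III → provider. The patient must prevail on a majority of issues; overall, the patient prevails.

patient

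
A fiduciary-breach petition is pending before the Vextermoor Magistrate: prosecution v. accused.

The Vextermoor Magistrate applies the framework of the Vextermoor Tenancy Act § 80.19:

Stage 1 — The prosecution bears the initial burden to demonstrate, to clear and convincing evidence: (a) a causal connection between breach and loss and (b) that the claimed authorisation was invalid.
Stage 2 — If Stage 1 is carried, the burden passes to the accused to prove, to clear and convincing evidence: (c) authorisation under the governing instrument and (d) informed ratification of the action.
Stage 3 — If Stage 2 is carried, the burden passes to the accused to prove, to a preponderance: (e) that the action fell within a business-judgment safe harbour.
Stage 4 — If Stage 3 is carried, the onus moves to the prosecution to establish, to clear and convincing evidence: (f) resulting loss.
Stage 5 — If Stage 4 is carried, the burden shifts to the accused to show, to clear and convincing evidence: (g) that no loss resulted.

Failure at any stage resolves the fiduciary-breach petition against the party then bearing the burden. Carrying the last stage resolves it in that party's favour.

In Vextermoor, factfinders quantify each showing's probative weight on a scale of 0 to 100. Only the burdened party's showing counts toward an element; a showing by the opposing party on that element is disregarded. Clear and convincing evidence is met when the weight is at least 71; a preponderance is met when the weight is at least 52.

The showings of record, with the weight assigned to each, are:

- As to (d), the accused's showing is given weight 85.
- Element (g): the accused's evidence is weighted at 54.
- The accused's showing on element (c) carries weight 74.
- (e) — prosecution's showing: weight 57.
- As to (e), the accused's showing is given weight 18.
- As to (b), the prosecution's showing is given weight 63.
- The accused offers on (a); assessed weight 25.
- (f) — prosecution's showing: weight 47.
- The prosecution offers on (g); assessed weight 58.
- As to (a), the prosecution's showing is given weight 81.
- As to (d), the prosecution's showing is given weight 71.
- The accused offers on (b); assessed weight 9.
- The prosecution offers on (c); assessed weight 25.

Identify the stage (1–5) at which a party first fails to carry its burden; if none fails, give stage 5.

stage 1

At Stage 1 the prosecution must meet clear and convincing evidence (weight is at least 71): on (a) the weight is 81 (the accused's 25 is given no effect), which does reach 71, so (a) meets the standard; on (b) the weight is 63 (the accused's 9 is given no effect), < 71, so (b) does not meet the standard.
  Stage 1 not carried; the prosecution fails its burden.
The analysis ends at Stage 1; the accused prevails.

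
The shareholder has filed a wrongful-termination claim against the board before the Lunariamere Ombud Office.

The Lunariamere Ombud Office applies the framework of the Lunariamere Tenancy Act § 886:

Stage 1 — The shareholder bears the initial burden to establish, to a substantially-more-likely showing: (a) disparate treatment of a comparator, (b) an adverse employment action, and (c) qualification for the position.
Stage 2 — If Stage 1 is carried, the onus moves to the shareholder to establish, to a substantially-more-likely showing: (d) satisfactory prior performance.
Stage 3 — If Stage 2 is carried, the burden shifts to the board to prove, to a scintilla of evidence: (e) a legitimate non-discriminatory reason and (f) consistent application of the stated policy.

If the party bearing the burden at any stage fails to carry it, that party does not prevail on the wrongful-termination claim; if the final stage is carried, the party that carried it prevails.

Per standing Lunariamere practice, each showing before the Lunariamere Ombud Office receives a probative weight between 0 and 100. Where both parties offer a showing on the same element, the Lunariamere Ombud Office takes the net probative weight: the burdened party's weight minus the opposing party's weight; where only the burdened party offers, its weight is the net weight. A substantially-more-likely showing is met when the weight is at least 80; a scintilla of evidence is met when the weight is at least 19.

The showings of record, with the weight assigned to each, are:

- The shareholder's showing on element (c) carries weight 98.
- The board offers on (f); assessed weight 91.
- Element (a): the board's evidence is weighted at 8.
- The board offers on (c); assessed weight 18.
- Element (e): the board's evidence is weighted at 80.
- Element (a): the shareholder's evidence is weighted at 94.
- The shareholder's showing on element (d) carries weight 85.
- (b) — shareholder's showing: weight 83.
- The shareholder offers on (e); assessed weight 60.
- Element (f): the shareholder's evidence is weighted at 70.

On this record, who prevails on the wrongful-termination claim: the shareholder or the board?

board

Stage 1 — burden on shareholder; standard: a substantially-more-likely showing (weight is at least 80).
    (a): 94 − 8 = 86 ≥ 80 [met]
    (b): 83 ≥ 80 [met]
    (c): 98 − 18 = 80 ≥ 80 [met]
  Stage 1 carried; the burden remains with the shareholder.
Stage 2 — burden on shareholder; standard: a substantially-more-likely showing (weight is at least 80).
    (d): 85 ≥ 80 [met]
  Stage 2 carried; the burden shifts to the board.
Stage 3 — burden on board; standard: a scintilla of evidence (weight is at least 19).
    (e): 80 − 60 = 20 ≥ 19 [met]
    (f): 91 − 70 = 21 ≥ 19 [met]
  All elements met at the final stage.
Every stage carried; the board prevails.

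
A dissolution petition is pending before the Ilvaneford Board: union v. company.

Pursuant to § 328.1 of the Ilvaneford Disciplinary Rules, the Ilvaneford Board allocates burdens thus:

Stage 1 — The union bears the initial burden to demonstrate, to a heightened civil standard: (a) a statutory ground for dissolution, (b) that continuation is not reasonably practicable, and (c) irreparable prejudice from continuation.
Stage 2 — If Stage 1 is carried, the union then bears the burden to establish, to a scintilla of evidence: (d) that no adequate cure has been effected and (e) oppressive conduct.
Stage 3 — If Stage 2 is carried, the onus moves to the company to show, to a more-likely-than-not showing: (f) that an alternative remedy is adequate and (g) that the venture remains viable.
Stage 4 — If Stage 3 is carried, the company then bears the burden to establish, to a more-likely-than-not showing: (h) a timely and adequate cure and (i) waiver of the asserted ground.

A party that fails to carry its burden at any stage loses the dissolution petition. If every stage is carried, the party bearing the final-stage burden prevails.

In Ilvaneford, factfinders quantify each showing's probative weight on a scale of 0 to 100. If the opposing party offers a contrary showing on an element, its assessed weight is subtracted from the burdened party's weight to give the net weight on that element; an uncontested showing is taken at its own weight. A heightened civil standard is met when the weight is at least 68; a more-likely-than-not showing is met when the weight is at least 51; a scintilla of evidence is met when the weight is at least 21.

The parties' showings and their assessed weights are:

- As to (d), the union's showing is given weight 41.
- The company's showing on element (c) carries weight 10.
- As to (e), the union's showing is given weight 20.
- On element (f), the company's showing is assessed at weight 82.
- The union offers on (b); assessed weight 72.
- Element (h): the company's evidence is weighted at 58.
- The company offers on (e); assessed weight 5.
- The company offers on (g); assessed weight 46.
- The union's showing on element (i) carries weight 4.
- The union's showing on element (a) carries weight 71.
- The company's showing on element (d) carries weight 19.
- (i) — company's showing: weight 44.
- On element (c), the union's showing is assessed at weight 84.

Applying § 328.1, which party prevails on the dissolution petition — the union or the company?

Stage 1 (union, a heightened civil standard, weight is at least 68): (a) 71 ≥ 68 — meets; (b) 72 ≥ 68 — meets; (c) net 84−10=74 ≥ 68 — meets.
  All elements met. The union retains the burden for Stage 2.
Stage 2 (union, a scintilla of evidence, weight is at least 21): (d) net 41−19=22 ≥ 21 — meets; (e) net 20−5=15 < 21 — fails.
  The union does not carry Stage 2.
The analysis ends at Stage 2; the company prevails.

company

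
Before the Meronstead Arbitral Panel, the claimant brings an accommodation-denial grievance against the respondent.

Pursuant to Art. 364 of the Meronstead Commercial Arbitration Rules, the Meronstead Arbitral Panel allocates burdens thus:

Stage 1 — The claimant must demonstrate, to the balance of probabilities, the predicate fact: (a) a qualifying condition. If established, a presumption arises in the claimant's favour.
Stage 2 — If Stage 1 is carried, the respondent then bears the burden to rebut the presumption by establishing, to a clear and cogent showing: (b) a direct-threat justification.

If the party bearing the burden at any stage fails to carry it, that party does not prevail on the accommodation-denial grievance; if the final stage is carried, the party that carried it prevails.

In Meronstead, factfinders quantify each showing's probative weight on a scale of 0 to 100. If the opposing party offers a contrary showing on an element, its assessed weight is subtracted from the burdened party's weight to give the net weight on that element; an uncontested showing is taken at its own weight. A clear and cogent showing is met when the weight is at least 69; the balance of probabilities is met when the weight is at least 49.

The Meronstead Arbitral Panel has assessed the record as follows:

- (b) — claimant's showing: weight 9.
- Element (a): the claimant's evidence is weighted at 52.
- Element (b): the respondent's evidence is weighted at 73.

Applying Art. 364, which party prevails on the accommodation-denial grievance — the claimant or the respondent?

At Stage 1 the claimant must meet the balance of probabilities (weight is at least 49): on (a) the weight is 52, ≥ 49, so (a) meets the standard.
  Stage 1 carried; the burden shifts to the respondent.
At Stage 2 the respondent must meet a clear and cogent showing (weight is at least 69): on (b) the weight is 73 less the opposing 9 gives net 64, which does not reach 69, so (b) does not meet the standard.
  The respondent does not carry Stage 2.
The claimant prevails.

claimant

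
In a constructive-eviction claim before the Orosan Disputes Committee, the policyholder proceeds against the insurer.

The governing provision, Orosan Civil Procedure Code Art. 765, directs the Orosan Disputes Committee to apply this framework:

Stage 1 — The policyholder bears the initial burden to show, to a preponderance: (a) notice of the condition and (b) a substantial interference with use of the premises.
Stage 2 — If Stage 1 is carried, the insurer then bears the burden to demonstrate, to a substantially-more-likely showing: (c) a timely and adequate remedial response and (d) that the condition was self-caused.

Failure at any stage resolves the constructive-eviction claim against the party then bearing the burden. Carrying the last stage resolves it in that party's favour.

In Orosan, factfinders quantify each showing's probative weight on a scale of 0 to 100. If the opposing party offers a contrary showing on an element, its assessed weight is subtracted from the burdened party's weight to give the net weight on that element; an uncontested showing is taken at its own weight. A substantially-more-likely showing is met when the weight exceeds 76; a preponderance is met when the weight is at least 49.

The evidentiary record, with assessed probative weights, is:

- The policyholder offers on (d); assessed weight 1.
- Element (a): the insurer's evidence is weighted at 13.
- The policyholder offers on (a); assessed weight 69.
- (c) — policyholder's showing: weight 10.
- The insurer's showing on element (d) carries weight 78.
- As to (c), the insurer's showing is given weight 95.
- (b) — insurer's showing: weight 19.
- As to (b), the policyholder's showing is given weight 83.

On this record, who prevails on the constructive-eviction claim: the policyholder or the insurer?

Stage 1 (policyholder, a preponderance, weight is at least 49): (a) net 69−13=56 ≥ 49 — meets; (b) net 83−19=64 ≥ 49 — meets.
  Stage 1 carried; the burden shifts to the insurer.
Stage 2 (insurer, a substantially-more-likely showing, weight exceeds 76): (c) net 95−10=85 > 76 — meets; (d) net 78−1=77 > 76 — meets.
  The insurer carries the last stage.
All stages carried — the insurer prevails.

insurer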